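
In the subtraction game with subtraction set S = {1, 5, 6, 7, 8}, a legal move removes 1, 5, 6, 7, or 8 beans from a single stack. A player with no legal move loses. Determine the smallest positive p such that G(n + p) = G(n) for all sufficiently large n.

n :  0  1  2  3  4  5  6  7  8  9 10 11 12 13 14 15 16 17 18 19 20 21 22 23 24 25 26 27
G :  0  1  0  1  0  1  2  3  2  3  2  3  4  0  1  0  1  0  1  2  3  2  3  2  3  4  0  1
G(n+13) = G(n) holds for n = 0,…,7 (a full window of length max(S) = 8), so the sequence is purely periodic with period 13.

13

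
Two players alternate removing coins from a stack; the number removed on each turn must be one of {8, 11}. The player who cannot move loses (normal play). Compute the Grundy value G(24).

G(0) = 0
G(1) = mex{} = 0
G(2) = mex{} = 0
G(3) = mex{} = 0
G(4) = mex{} = 0
G(5) = mex{} = 0
G(6) = mex{} = 0
G(7) = mex{} = 0
G(8) = mex{0} = 1
G(9) = mex{0} = 1
G(10) = mex{0} = 1
G(11) = mex{0,0} = 1
G(12) = mex{0,0} = 1
G(13) = mex{0,0} = 1
G(14) = mex{0,0} = 1
G(15) = mex{0,0} = 1
G(16) = mex{1,0} = 2
G(17) = mex{1,0} = 2
G(18) = mex{1,0} = 2
G(19) = mex{1,1} = 0
G(20) = mex{1,1} = 0
G(21) = mex{1,1} = 0
G(22) = mex{1,1} = 0
G(23) = mex{1,1} = 0
G(24) = mex{2,1} = 0

0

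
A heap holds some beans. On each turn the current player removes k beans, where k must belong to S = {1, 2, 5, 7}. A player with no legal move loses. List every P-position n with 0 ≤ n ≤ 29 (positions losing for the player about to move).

0, 3, 6, 9, 12, 15, 18, 21, 24, 27

G(0) = 0
G(1) = mex{0} = 1
G(2) = mex{1,0} = 2
G(3) = mex{2,1} = 0
G(4) = mex{0,2} = 1
G(5) = mex{1,0,0} = 2
G(6) = mex{2,1,1} = 0
G(7) = mex{0,2,2,0} = 1
G(8) = mex{1,0,0,1} = 2
G(9) = mex{2,1,1,2} = 0
G(10) = mex{0,2,2,0} = 1
G(11) = mex{1,0,0,1} = 2
G(12) = mex{2,1,1,2} = 0
G(13) = mex{0,2,2,0} = 1
G(14) = mex{1,0,0,1} = 2
G(15) = mex{2,1,1,2} = 0
G(16) = mex{0,2,2,0} = 1
G(17) = mex{1,0,0,1} = 2
G(18) = mex{2,1,1,2} = 0
G(19) = mex{0,2,2,0} = 1
G(20) = mex{1,0,0,1} = 2
G(21) = mex{2,1,1,2} = 0
G(22) = mex{0,2,2,0} = 1
G(23) = mex{1,0,0,1} = 2
G(24) = mex{2,1,1,2} = 0
G(25) = mex{0,2,2,0} = 1
G(26) = mex{1,0,0,1} = 2
G(27) = mex{2,1,1,2} = 0
G(28) = mex{0,2,2,0} = 1
G(29) = mex{1,0,0,1} = 2
P-positions are exactly the n with G(n) = 0.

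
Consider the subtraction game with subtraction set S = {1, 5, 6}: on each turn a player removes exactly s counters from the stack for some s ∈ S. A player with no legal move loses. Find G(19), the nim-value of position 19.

n :  0  1  2  3  4  5  6  7  8  9 10 11 12 13 14 15 16 17 18 19
G :  0  1  0  1  0  1  2  3  2  3  2  0  1  0  1  0  1  2  3  2

2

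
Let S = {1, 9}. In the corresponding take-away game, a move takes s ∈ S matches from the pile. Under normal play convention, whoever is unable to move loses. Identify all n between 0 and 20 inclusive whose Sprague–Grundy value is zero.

0, 2, 4, 6, 8, 10, 12, 14, 16, 18, 20

n :  0  1  2  3  4  5  6  7  8  9 10 11 12 13 14 15 16 17 18 19 20
G :  0  1  0  1  0  1  0  1  0  1  0  1  0  1  0  1  0  1  0  1  0
P-positions are exactly the n with G(n) = 0.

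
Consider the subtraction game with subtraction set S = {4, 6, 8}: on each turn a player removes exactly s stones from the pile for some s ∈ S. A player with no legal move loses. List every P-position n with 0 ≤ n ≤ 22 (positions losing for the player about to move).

0, 1, 2, 3, 12, 13, 14, 15

G(0) = 0
G(1) = mex{} = 0
G(2) = mex{} = 0
G(3) = mex{} = 0
G(4) = mex{0} = 1
G(5) = mex{0} = 1
G(6) = mex{0,0} = 1
G(7) = mex{0,0} = 1
G(8) = mex{1,0,0} = 2
G(9) = mex{1,0,0} = 2
G(10) = mex{1,1,0} = 2
G(11) = mex{1,1,0} = 2
G(12) = mex{2,1,1} = 0
G(13) = mex{2,1,1} = 0
G(14) = mex{2,2,1} = 0
G(15) = mex{2,2,1} = 0
G(16) = mex{0,2,2} = 1
G(17) = mex{0,2,2} = 1
G(18) = mex{0,0,2} = 1
G(19) = mex{0,0,2} = 1
G(20) = mex{1,0,0} = 2
G(21) = mex{1,0,0} = 2
G(22) = mex{1,1,0} = 2
P-positions are exactly the n with G(n) = 0.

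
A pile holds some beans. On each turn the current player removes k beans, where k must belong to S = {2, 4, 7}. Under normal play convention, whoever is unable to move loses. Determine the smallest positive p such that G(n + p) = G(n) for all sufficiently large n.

3

G(0) = 0
G(1) = mex{} = 0
G(2) = mex{0} = 1
G(3) = mex{0} = 1
G(4) = mex{1,0} = 2
G(5) = mex{1,0} = 2
G(6) = mex{2,1} = 0
G(7) = mex{2,1,0} = 3
G(8) = mex{0,2,0} = 1
G(9) = mex{3,2,1} = 0
G(10) = mex{1,0,1} = 2
G(11) = mex{0,3,2} = 1
G(12) = mex{2,1,2} = 0
G(13) = mex{1,0,0} = 2
G(14) = mex{0,2,3} = 1
G(15) = mex{2,1,1} = 0
G(16) = mex{1,0,0} = 2
G(17) = mex{0,2,2} = 1
G(18) = mex{2,1,1} = 0
G(19) = mex{1,0,0} = 2
From n = 8 onward G(n+3) = G(n); since this holds over max(S) = 7 consecutive positions the period is 3 (pre-period 8).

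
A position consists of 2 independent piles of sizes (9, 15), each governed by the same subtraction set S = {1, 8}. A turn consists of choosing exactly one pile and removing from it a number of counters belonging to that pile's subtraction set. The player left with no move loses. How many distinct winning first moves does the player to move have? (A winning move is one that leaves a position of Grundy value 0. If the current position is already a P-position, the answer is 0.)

0

All piles use S = {1, 8}:
G(0) = 0
G(1) = mex{0} = 1
G(2) = mex{1} = 0
G(3) = mex{0} = 1
G(4) = mex{1} = 0
G(5) = mex{0} = 1
G(6) = mex{1} = 0
G(7) = mex{0} = 1
G(8) = mex{1,0} = 2
G(9) = mex{2,1} = 0
G(10) = mex{0,0} = 1
G(11) = mex{1,1} = 0
G(12) = mex{0,0} = 1
G(13) = mex{1,1} = 0
G(14) = mex{0,0} = 1
G(15) = mex{1,1} = 0
Pile A: G(9) = 0.
Pile B: G(15) = 0.
Combined Grundy value = 0 ⊕ 0 = 0.
A winning move leaves total XOR = 0, i.e. changes one component's Grundy value g to g ⊕ X where X is the current total.
Pile A: target g' = 0⊕0 = 0, but every legal move changes the Grundy value (mex property), so 0 moves.
Pile B: target g' = 0⊕0 = 0, but every legal move changes the Grundy value (mex property), so 0 moves.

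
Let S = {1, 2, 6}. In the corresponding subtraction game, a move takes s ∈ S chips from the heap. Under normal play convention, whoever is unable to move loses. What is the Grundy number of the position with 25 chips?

1

G(0) = 0
G(1) = mex{0} = 1
G(2) = mex{1,0} = 2
G(3) = mex{2,1} = 0
G(4) = mex{0,2} = 1
G(5) = mex{1,0} = 2
G(6) = mex{2,1,0} = 3
G(7) = mex{3,2,1} = 0
G(8) = mex{0,3,2} = 1
G(9) = mex{1,0,0} = 2
G(10) = mex{2,1,1} = 0
G(11) = mex{0,2,2} = 1
G(12) = mex{1,0,3} = 2
G(13) = mex{2,1,0} = 3
G(14) = mex{3,2,1} = 0
G(15) = mex{0,3,2} = 1
G(16) = mex{1,0,0} = 2
G(17) = mex{2,1,1} = 0
G(18) = mex{0,2,2} = 1
G(19) = mex{1,0,3} = 2
G(20) = mex{2,1,0} = 3
G(21) = mex{3,2,1} = 0
G(22) = mex{0,3,2} = 1
G(23) = mex{1,0,0} = 2
G(24) = mex{2,1,1} = 0
G(25) = mex{0,2,2} = 1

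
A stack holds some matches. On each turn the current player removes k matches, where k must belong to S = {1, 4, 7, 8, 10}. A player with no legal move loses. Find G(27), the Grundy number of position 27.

0

G(0) = 0
G(1) = mex{0} = 1
G(2) = mex{1} = 0
G(3) = mex{0} = 1
G(4) = mex{1,0} = 2
G(5) = mex{2,1} = 0
G(6) = mex{0,0} = 1
G(7) = mex{1,1,0} = 2
G(8) = mex{2,2,1,0} = 3
G(9) = mex{3,0,0,1} = 2
G(10) = mex{2,1,1,0,0} = 3
G(11) = mex{3,2,2,1,1} = 0
G(12) = mex{0,3,0,2,0} = 1
G(13) = mex{1,2,1,0,1} = 3
G(14) = mex{3,3,2,1,2} = 0
G(15) = mex{0,0,3,2,0} = 1
G(16) = mex{1,1,2,3,1} = 0
G(17) = mex{0,3,3,2,2} = 1
G(18) = mex{1,0,0,3,3} = 2
G(19) = mex{2,1,1,0,2} = 3
G(20) = mex{3,0,3,1,3} = 2
G(21) = mex{2,1,0,3,0} = 4
G(22) = mex{4,2,1,0,1} = 3
G(23) = mex{3,3,0,1,3} = 2
G(24) = mex{2,2,1,0,0} = 3
G(25) = mex{3,4,2,1,1} = 0
G(26) = mex{0,3,3,2,0} = 1
G(27) = mex{1,2,2,3,1} = 0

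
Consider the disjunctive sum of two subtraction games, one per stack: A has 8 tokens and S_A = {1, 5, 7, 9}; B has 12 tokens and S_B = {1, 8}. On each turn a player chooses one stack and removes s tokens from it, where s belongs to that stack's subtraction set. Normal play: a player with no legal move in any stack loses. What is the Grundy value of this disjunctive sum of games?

1

Stack A, S = {1, 5, 7, 9}:
G(0) = 0
G(1) = mex{0} = 1
G(2) = mex{1} = 0
G(3) = mex{0} = 1
G(4) = mex{1} = 0
G(5) = mex{0,0} = 1
G(6) = mex{1,1} = 0
G(7) = mex{0,0,0} = 1
G(8) = mex{1,1,1} = 0
G_A(8) = 0.
Stack B, S = {1, 8}:
n :  0  1  2  3  4  5  6  7  8  9 10 11 12
G :  0  1  0  1  0  1  0  1  2  0  1  0  1
G_B(12) = 1.
Combined Grundy value = 0 ⊕ 1 = 1.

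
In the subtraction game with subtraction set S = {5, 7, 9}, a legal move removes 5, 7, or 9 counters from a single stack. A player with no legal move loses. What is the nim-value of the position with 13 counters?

G(0) = 0
G(1) = mex{} = 0
G(2) = mex{} = 0
G(3) = mex{} = 0
G(4) = mex{} = 0
G(5) = mex{0} = 1
G(6) = mex{0} = 1
G(7) = mex{0,0} = 1
G(8) = mex{0,0} = 1
G(9) = mex{0,0,0} = 1
G(10) = mex{1,0,0} = 2
G(11) = mex{1,0,0} = 2
G(12) = mex{1,1,0} = 2
G(13) = mex{1,1,0} = 2

2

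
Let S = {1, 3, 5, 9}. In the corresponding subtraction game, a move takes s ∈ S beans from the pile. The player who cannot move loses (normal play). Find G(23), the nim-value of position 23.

1

G(0) = 0
G(1) = mex{0} = 1
G(2) = mex{1} = 0
G(3) = mex{0,0} = 1
G(4) = mex{1,1} = 0
G(5) = mex{0,0,0} = 1
G(6) = mex{1,1,1} = 0
G(7) = mex{0,0,0} = 1
G(8) = mex{1,1,1} = 0
G(9) = mex{0,0,0,0} = 1
G(10) = mex{1,1,1,1} = 0
G(11) = mex{0,0,0,0} = 1
G(12) = mex{1,1,1,1} = 0
G(13) = mex{0,0,0,0} = 1
G(14) = mex{1,1,1,1} = 0
G(15) = mex{0,0,0,0} = 1
G(16) = mex{1,1,1,1} = 0
G(17) = mex{0,0,0,0} = 1
G(18) = mex{1,1,1,1} = 0
G(19) = mex{0,0,0,0} = 1
G(20) = mex{1,1,1,1} = 0
G(21) = mex{0,0,0,0} = 1
G(22) = mex{1,1,1,1} = 0
G(23) = mex{0,0,0,0} = 1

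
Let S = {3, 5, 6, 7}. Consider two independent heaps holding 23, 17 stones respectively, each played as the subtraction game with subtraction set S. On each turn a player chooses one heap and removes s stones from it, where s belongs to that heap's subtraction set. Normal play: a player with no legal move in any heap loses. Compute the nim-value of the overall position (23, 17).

All heaps use S = {3, 5, 6, 7}:
G(0) = 0
G(1) = mex{} = 0
G(2) = mex{} = 0
G(3) = mex{0} = 1
G(4) = mex{0} = 1
G(5) = mex{0,0} = 1
G(6) = mex{1,0,0} = 2
G(7) = mex{1,0,0,0} = 2
G(8) = mex{1,1,0,0} = 2
G(9) = mex{2,1,1,0} = 3
G(10) = mex{2,1,1,1} = 0
G(11) = mex{2,2,1,1} = 0
G(12) = mex{3,2,2,1} = 0
G(13) = mex{0,2,2,2} = 1
G(14) = mex{0,3,2,2} = 1
G(15) = mex{0,0,3,2} = 1
G(16) = mex{1,0,0,3} = 2
G(17) = mex{1,0,0,0} = 2
G(18) = mex{1,1,0,0} = 2
G(19) = mex{2,1,1,0} = 3
G(20) = mex{2,1,1,1} = 0
G(21) = mex{2,2,1,1} = 0
G(22) = mex{3,2,2,1} = 0
G(23) = mex{0,2,2,2} = 1
Heap A: G(23) = 1.
Heap B: G(17) = 2.
Combined Grundy value = 1 ⊕ 2 = 3.

3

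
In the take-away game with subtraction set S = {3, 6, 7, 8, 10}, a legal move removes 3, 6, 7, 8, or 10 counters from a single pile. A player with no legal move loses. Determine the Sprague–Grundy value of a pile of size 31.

1

G(0) = 0
G(1) = mex{} = 0
G(2) = mex{} = 0
G(3) = mex{0} = 1
G(4) = mex{0} = 1
G(5) = mex{0} = 1
G(6) = mex{1,0} = 2
G(7) = mex{1,0,0} = 2
G(8) = mex{1,0,0,0} = 2
G(9) = mex{2,1,0,0} = 3
G(10) = mex{2,1,1,0,0} = 3
G(11) = mex{2,1,1,1,0} = 3
G(12) = mex{3,2,1,1,0} = 4
G(13) = mex{3,2,2,1,1} = 0
G(14) = mex{3,2,2,2,1} = 0
G(15) = mex{4,3,2,2,1} = 0
G(16) = mex{0,3,3,2,2} = 1
G(17) = mex{0,3,3,3,2} = 1
G(18) = mex{0,4,3,3,2} = 1
G(19) = mex{1,0,4,3,3} = 2
G(20) = mex{1,0,0,4,3} = 2
G(21) = mex{1,0,0,0,3} = 2
G(22) = mex{2,1,0,0,4} = 3
G(23) = mex{2,1,1,0,0} = 3
G(24) = mex{2,1,1,1,0} = 3
G(25) = mex{3,2,1,1,0} = 4
G(26) = mex{3,2,2,1,1} = 0
G(27) = mex{3,2,2,2,1} = 0
G(28) = mex{4,3,2,2,1} = 0
G(29) = mex{0,3,3,2,2} = 1
G(30) = mex{0,3,3,3,2} = 1
G(31) = mex{0,4,3,3,2} = 1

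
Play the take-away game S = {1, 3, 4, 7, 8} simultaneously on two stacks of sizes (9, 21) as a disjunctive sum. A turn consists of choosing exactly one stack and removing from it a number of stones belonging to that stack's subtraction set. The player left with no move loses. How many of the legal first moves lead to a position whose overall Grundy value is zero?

2

All stacks use S = {1, 3, 4, 7, 8}:
n :  0  1  2  3  4  5  6  7  8  9 10 11 12 13 14 15 16 17 18 19 20 21
G :  0  1  0  1  2  3  2  3  4  5  4  0  1  0  1  2  3  2  3  4  5  4
Stack A: G(9) = 5.
Stack B: G(21) = 4.
Combined Grundy value = 5 ⊕ 4 = 1.
A winning move leaves total XOR = 0, i.e. changes one component's Grundy value g to g ⊕ X where X is the current total.
Stack A: need g' = 5⊕1 = 4. Options: 9−1→G=4, 9−3→G=2, 9−4→G=3, 9−7→G=0, 9−8→G=1. Hits: 1.
Stack B: need g' = 4⊕1 = 5. Options: 21−1→G=5, 21−3→G=3, 21−4→G=2, 21−7→G=1, 21−8→G=0. Hits: 1.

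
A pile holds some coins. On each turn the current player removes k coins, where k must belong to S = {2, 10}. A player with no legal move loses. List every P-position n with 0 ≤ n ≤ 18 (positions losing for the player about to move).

0, 1, 4, 5, 8, 9, 12, 13, 16, 17

G(0) = 0
G(1) = mex{} = 0
G(2) = mex{0} = 1
G(3) = mex{0} = 1
G(4) = mex{1} = 0
G(5) = mex{1} = 0
G(6) = mex{0} = 1
G(7) = mex{0} = 1
G(8) = mex{1} = 0
G(9) = mex{1} = 0
G(10) = mex{0,0} = 1
G(11) = mex{0,0} = 1
G(12) = mex{1,1} = 0
G(13) = mex{1,1} = 0
G(14) = mex{0,0} = 1
G(15) = mex{0,0} = 1
G(16) = mex{1,1} = 0
G(17) = mex{1,1} = 0
G(18) = mex{0,0} = 1
P-positions are exactly the n with G(n) = 0.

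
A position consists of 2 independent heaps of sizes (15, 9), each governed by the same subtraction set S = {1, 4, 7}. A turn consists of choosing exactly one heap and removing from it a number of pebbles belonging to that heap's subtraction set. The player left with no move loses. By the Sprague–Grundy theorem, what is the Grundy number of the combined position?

3

All heaps use S = {1, 4, 7}:
G(0) = 0
G(1) = mex{0} = 1
G(2) = mex{1} = 0
G(3) = mex{0} = 1
G(4) = mex{1,0} = 2
G(5) = mex{2,1} = 0
G(6) = mex{0,0} = 1
G(7) = mex{1,1,0} = 2
G(8) = mex{2,2,1} = 0
G(9) = mex{0,0,0} = 1
G(10) = mex{1,1,1} = 0
G(11) = mex{0,2,2} = 1
G(12) = mex{1,0,0} = 2
G(13) = mex{2,1,1} = 0
G(14) = mex{0,0,2} = 1
G(15) = mex{1,1,0} = 2
Heap A: G(15) = 2.
Heap B: G(9) = 1.
Combined Grundy value = 2 ⊕ 1 = 3.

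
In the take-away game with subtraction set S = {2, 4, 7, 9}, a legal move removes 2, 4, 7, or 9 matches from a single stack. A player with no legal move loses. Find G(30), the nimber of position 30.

1

n :  0  1  2  3  4  5  6  7  8  9 10 11 12 13 14 15 16 17 18 19 20 21 22 23 24 25 26 27 28 29 30
G :  0  0  1  1  2  2  0  3  1  4  2  0  0  1  1  2  2  0  3  1  4  2  0  0  1  1  2  2  0  3  1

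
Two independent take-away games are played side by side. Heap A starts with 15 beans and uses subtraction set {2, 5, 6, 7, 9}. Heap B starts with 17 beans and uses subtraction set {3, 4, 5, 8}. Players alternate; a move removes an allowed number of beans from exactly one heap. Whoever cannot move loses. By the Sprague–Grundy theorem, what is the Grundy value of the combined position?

2

Heap A, S = {2, 5, 6, 7, 9}:
n :  0  1  2  3  4  5  6  7  8  9 10 11 12 13 14 15
G :  0  0  1  1  0  2  1  3  2  2  3  3  0  4  1  0
G_A(15) = 0.
Heap B, S = {3, 4, 5, 8}:
G(0) = 0
G(1) = mex{} = 0
G(2) = mex{} = 0
G(3) = mex{0} = 1
G(4) = mex{0,0} = 1
G(5) = mex{0,0,0} = 1
G(6) = mex{1,0,0} = 2
G(7) = mex{1,1,0} = 2
G(8) = mex{1,1,1,0} = 2
G(9) = mex{2,1,1,0} = 3
G(10) = mex{2,2,1,0} = 3
G(11) = mex{2,2,2,1} = 0
G(12) = mex{3,2,2,1} = 0
G(13) = mex{3,3,2,1} = 0
G(14) = mex{0,3,3,2} = 1
G(15) = mex{0,0,3,2} = 1
G(16) = mex{0,0,0,2} = 1
G(17) = mex{1,0,0,3} = 2
G_B(17) = 2.
Combined Grundy value = 0 ⊕ 2 = 2.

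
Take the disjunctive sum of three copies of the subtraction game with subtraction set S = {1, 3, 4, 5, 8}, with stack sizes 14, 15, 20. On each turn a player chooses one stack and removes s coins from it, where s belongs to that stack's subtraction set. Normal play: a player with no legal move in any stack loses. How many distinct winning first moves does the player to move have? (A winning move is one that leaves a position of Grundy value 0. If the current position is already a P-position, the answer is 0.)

6

All stacks use S = {1, 3, 4, 5, 8}:
G(0) = 0
G(1) = mex{0} = 1
G(2) = mex{1} = 0
G(3) = mex{0,0} = 1
G(4) = mex{1,1,0} = 2
G(5) = mex{2,0,1,0} = 3
G(6) = mex{3,1,0,1} = 2
G(7) = mex{2,2,1,0} = 3
G(8) = mex{3,3,2,1,0} = 4
G(9) = mex{4,2,3,2,1} = 0
G(10) = mex{0,3,2,3,0} = 1
G(11) = mex{1,4,3,2,1} = 0
G(12) = mex{0,0,4,3,2} = 1
G(13) = mex{1,1,0,4,3} = 2
G(14) = mex{2,0,1,0,2} = 3
G(15) = mex{3,1,0,1,3} = 2
G(16) = mex{2,2,1,0,4} = 3
G(17) = mex{3,3,2,1,0} = 4
G(18) = mex{4,2,3,2,1} = 0
G(19) = mex{0,3,2,3,0} = 1
G(20) = mex{1,4,3,2,1} = 0
Stack A: G(14) = 3.
Stack B: G(15) = 2.
Stack C: G(20) = 0.
Combined Grundy value = 3 ⊕ 2 ⊕ 0 = 1.
A winning move leaves total XOR = 0, i.e. changes one component's Grundy value g to g ⊕ X where X is the current total.
Stack A: need g' = 3⊕1 = 2. Options: 14−1→G=2, 14−3→G=0, 14−4→G=1, 14−5→G=0, 14−8→G=2. Hits: 2.
Stack B: need g' = 2⊕1 = 3. Options: 15−1→G=3, 15−3→G=1, 15−4→G=0, 15−5→G=1, 15−8→G=3. Hits: 2.
Stack C: need g' = 0⊕1 = 1. Options: 20−1→G=1, 20−3→G=4, 20−4→G=3, 20−5→G=2, 20−8→G=1. Hits: 2.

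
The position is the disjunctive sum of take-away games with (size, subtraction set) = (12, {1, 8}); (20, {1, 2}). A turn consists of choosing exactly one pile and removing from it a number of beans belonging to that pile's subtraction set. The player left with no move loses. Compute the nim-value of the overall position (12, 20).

Pile A, S = {1, 8}:
G(0) = 0
G(1) = mex{0} = 1
G(2) = mex{1} = 0
G(3) = mex{0} = 1
G(4) = mex{1} = 0
G(5) = mex{0} = 1
G(6) = mex{1} = 0
G(7) = mex{0} = 1
G(8) = mex{1,0} = 2
G(9) = mex{2,1} = 0
G(10) = mex{0,0} = 1
G(11) = mex{1,1} = 0
G(12) = mex{0,0} = 1
G_A(12) = 1.
Pile B, S = {1, 2}:
G(0) = 0
G(1) = mex{0} = 1
G(2) = mex{1,0} = 2
G(3) = mex{2,1} = 0
G(4) = mex{0,2} = 1
G(5) = mex{1,0} = 2
G(6) = mex{2,1} = 0
G(7) = mex{0,2} = 1
G(8) = mex{1,0} = 2
G(9) = mex{2,1} = 0
G(10) = mex{0,2} = 1
G(11) = mex{1,0} = 2
G(12) = mex{2,1} = 0
G(13) = mex{0,2} = 1
G(14) = mex{1,0} = 2
G(15) = mex{2,1} = 0
G(16) = mex{0,2} = 1
G(17) = mex{1,0} = 2
G(18) = mex{2,1} = 0
G(19) = mex{0,2} = 1
G(20) = mex{1,0} = 2
G_B(20) = 2.
Combined Grundy value = 1 ⊕ 2 = 3.

3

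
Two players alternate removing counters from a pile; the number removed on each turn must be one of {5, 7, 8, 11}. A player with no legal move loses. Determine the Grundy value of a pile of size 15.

3

G(0) = 0
G(1) = mex{} = 0
G(2) = mex{} = 0
G(3) = mex{} = 0
G(4) = mex{} = 0
G(5) = mex{0} = 1
G(6) = mex{0} = 1
G(7) = mex{0,0} = 1
G(8) = mex{0,0,0} = 1
G(9) = mex{0,0,0} = 1
G(10) = mex{1,0,0} = 2
G(11) = mex{1,0,0,0} = 2
G(12) = mex{1,1,0,0} = 2
G(13) = mex{1,1,1,0} = 2
G(14) = mex{1,1,1,0} = 2
G(15) = mex{2,1,1,0} = 3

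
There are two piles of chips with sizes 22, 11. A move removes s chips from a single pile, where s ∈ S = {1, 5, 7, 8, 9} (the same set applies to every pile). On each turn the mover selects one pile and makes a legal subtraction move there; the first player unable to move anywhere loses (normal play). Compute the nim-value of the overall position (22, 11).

All piles use S = {1, 5, 7, 8, 9}:
n :  0  1  2  3  4  5  6  7  8  9 10 11 12 13 14 15 16 17 18 19 20 21 22
G :  0  1  0  1  0  1  0  1  2  3  2  3  2  3  2  3  0  1  0  1  0  1  0
Pile A: G(22) = 0.
Pile B: G(11) = 3.
Combined Grundy value = 0 ⊕ 3 = 3.

3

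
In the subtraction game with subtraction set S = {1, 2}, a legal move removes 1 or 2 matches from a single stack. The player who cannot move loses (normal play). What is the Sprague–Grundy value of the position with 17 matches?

2

G(0) = 0
G(1) = mex{0} = 1
G(2) = mex{1,0} = 2
G(3) = mex{2,1} = 0
G(4) = mex{0,2} = 1
G(5) = mex{1,0} = 2
G(6) = mex{2,1} = 0
G(7) = mex{0,2} = 1
G(8) = mex{1,0} = 2
G(9) = mex{2,1} = 0
G(10) = mex{0,2} = 1
G(11) = mex{1,0} = 2
G(12) = mex{2,1} = 0
G(13) = mex{0,2} = 1
G(14) = mex{1,0} = 2
G(15) = mex{2,1} = 0
G(16) = mex{0,2} = 1
G(17) = mex{1,0} = 2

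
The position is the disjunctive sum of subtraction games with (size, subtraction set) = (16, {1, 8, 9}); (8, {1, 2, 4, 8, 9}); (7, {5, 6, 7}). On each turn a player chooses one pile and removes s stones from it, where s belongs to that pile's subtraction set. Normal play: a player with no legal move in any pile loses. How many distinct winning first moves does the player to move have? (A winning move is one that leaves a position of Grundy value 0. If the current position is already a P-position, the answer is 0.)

Pile A, S = {1, 8, 9}:
n :  0  1  2  3  4  5  6  7  8  9 10 11 12 13 14 15 16
G :  0  1  0  1  0  1  0  1  2  3  2  3  2  3  2  3  0
G_A(16) = 0.
Pile B, S = {1, 2, 4, 8, 9}:
n : 0 1 2 3 4 5 6 7 8
G : 0 1 2 0 1 2 0 1 2
G_B(8) = 2.
Pile C, S = {5, 6, 7}:
G(0) = 0
G(1) = mex{} = 0
G(2) = mex{} = 0
G(3) = mex{} = 0
G(4) = mex{} = 0
G(5) = mex{0} = 1
G(6) = mex{0,0} = 1
G(7) = mex{0,0,0} = 1
G_C(7) = 1.
Combined Grundy value = 0 ⊕ 2 ⊕ 1 = 3.
A winning move leaves total XOR = 0, i.e. changes one component's Grundy value g to g ⊕ X where X is the current total.
Pile A: need g' = 0⊕3 = 3. Options: 16−1→G=3, 16−8→G=2, 16−9→G=1. Hits: 1.
Pile B: need g' = 2⊕3 = 1. Options: 8−1→G=1, 8−2→G=0, 8−4→G=1, 8−8→G=0. Hits: 2.
Pile C: need g' = 1⊕3 = 2. Options: 7−5→G=0, 7−6→G=0, 7−7→G=0. Hits: 0.

3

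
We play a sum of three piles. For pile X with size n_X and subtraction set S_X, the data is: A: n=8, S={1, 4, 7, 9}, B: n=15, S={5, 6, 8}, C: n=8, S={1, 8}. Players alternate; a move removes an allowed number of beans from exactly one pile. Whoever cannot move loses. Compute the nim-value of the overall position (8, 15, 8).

Pile A, S = {1, 4, 7, 9}:
G(0) = 0
G(1) = mex{0} = 1
G(2) = mex{1} = 0
G(3) = mex{0} = 1
G(4) = mex{1,0} = 2
G(5) = mex{2,1} = 0
G(6) = mex{0,0} = 1
G(7) = mex{1,1,0} = 2
G(8) = mex{2,2,1} = 0
G_A(8) = 0.
Pile B, S = {5, 6, 8}:
G(0) = 0
G(1) = mex{} = 0
G(2) = mex{} = 0
G(3) = mex{} = 0
G(4) = mex{} = 0
G(5) = mex{0} = 1
G(6) = mex{0,0} = 1
G(7) = mex{0,0} = 1
G(8) = mex{0,0,0} = 1
G(9) = mex{0,0,0} = 1
G(10) = mex{1,0,0} = 2
G(11) = mex{1,1,0} = 2
G(12) = mex{1,1,0} = 2
G(13) = mex{1,1,1} = 0
G(14) = mex{1,1,1} = 0
G(15) = mex{2,1,1} = 0
G_B(15) = 0.
Pile C, S = {1, 8}:
n : 0 1 2 3 4 5 6 7 8
G : 0 1 0 1 0 1 0 1 2
G_C(8) = 2.
Combined Grundy value = 0 ⊕ 0 ⊕ 2 = 2.

2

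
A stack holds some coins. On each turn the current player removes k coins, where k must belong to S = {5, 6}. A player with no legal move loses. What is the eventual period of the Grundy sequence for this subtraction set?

n :  0  1  2  3  4  5  6  7  8  9 10 11 12 13 14 15 16 17 18 19 20 21 22 23
G :  0  0  0  0  0  1  1  1  1  1  2  0  0  0  0  0  1  1  1  1  1  2  0  0
G(n+11) = G(n) holds for n = 0,…,5 (a full window of length max(S) = 6), so the sequence is purely periodic with period 11.

11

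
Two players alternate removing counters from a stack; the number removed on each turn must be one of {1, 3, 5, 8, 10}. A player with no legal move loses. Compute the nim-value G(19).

0

n :  0  1  2  3  4  5  6  7  8  9 10 11 12 13 14 15 16 17 18 19
G :  0  1  0  1  0  1  0  1  2  3  2  3  2  0  1  0  1  0  1  0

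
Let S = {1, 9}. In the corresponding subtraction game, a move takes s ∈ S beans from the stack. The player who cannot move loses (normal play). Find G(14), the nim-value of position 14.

0

n :  0  1  2  3  4  5  6  7  8  9 10 11 12 13 14
G :  0  1  0  1  0  1  0  1  0  1  0  1  0  1  0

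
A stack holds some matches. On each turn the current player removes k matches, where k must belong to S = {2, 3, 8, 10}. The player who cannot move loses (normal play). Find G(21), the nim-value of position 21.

n :  0  1  2  3  4  5  6  7  8  9 10 11 12 13 14 15 16 17 18 19 20 21
G :  0  0  1  1  2  0  0  1  1  2  2  3  0  4  1  2  2  0  0  1  1  2

2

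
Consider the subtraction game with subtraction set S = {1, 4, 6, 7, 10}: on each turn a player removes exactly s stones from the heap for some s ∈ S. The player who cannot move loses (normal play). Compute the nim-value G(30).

1

G(0) = 0
G(1) = mex{0} = 1
G(2) = mex{1} = 0
G(3) = mex{0} = 1
G(4) = mex{1,0} = 2
G(5) = mex{2,1} = 0
G(6) = mex{0,0,0} = 1
G(7) = mex{1,1,1,0} = 2
G(8) = mex{2,2,0,1} = 3
G(9) = mex{3,0,1,0} = 2
G(10) = mex{2,1,2,1,0} = 3
G(11) = mex{3,2,0,2,1} = 4
G(12) = mex{4,3,1,0,0} = 2
G(13) = mex{2,2,2,1,1} = 0
G(14) = mex{0,3,3,2,2} = 1
G(15) = mex{1,4,2,3,0} = 5
G(16) = mex{5,2,3,2,1} = 0
G(17) = mex{0,0,4,3,2} = 1
G(18) = mex{1,1,2,4,3} = 0
G(19) = mex{0,5,0,2,2} = 1
G(20) = mex{1,0,1,0,3} = 2
G(21) = mex{2,1,5,1,4} = 0
G(22) = mex{0,0,0,5,2} = 1
G(23) = mex{1,1,1,0,0} = 2
G(24) = mex{2,2,0,1,1} = 3
G(25) = mex{3,0,1,0,5} = 2
G(26) = mex{2,1,2,1,0} = 3
G(27) = mex{3,2,0,2,1} = 4
G(28) = mex{4,3,1,0,0} = 2
G(29) = mex{2,2,2,1,1} = 0
G(30) = mex{0,3,3,2,2} = 1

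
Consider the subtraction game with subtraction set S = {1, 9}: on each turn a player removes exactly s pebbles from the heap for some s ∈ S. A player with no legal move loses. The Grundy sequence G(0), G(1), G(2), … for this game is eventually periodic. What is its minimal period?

n :  0  1  2  3  4  5  6  7  8  9 10 11 12 13 14
G :  0  1  0  1  0  1  0  1  0  1  0  1  0  1  0
G(n+2) = G(n) holds for n = 0,…,8 (a full window of length max(S) = 9), so the sequence is purely periodic with period 2.

2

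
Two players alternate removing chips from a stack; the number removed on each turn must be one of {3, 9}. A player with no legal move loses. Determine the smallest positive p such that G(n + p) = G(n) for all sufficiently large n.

n :  0  1  2  3  4  5  6  7  8  9 10 11 12 13 14 15 16
G :  0  0  0  1  1  1  0  0  0  1  1  1  0  0  0  1  1
G(n+6) = G(n) holds for n = 0,…,8 (a full window of length max(S) = 9), so the sequence is purely periodic with period 6.

6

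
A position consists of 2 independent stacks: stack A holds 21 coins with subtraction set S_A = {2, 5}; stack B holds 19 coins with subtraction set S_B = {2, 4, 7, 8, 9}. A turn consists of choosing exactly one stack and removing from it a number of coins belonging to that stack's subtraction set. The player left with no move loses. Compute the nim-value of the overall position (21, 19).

1

Stack A, S = {2, 5}:
G(0) = 0
G(1) = mex{} = 0
G(2) = mex{0} = 1
G(3) = mex{0} = 1
G(4) = mex{1} = 0
G(5) = mex{1,0} = 2
G(6) = mex{0,0} = 1
G(7) = mex{2,1} = 0
G(8) = mex{1,1} = 0
G(9) = mex{0,0} = 1
G(10) = mex{0,2} = 1
G(11) = mex{1,1} = 0
G(12) = mex{1,0} = 2
G(13) = mex{0,0} = 1
G(14) = mex{2,1} = 0
G(15) = mex{1,1} = 0
G(16) = mex{0,0} = 1
G(17) = mex{0,2} = 1
G(18) = mex{1,1} = 0
G(19) = mex{1,0} = 2
G(20) = mex{0,0} = 1
G(21) = mex{2,1} = 0
G_A(21) = 0.
Stack B, S = {2, 4, 7, 8, 9}:
G(0) = 0
G(1) = mex{} = 0
G(2) = mex{0} = 1
G(3) = mex{0} = 1
G(4) = mex{1,0} = 2
G(5) = mex{1,0} = 2
G(6) = mex{2,1} = 0
G(7) = mex{2,1,0} = 3
G(8) = mex{0,2,0,0} = 1
G(9) = mex{3,2,1,0,0} = 4
G(10) = mex{1,0,1,1,0} = 2
G(11) = mex{4,3,2,1,1} = 0
G(12) = mex{2,1,2,2,1} = 0
G(13) = mex{0,4,0,2,2} = 1
G(14) = mex{0,2,3,0,2} = 1
G(15) = mex{1,0,1,3,0} = 2
G(16) = mex{1,0,4,1,3} = 2
G(17) = mex{2,1,2,4,1} = 0
G(18) = mex{2,1,0,2,4} = 3
G(19) = mex{0,2,0,0,2} = 1
G_B(19) = 1.
Combined Grundy value = 0 ⊕ 1 = 1.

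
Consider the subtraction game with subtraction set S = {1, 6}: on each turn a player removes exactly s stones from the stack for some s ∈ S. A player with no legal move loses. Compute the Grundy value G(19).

n :  0  1  2  3  4  5  6  7  8  9 10 11 12 13 14 15 16 17 18 19
G :  0  1  0  1  0  1  2  0  1  0  1  0  1  2  0  1  0  1  0  1

1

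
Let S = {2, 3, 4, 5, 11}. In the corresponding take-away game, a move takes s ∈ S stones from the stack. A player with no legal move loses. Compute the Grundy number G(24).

G(0) = 0
G(1) = mex{} = 0
G(2) = mex{0} = 1
G(3) = mex{0,0} = 1
G(4) = mex{1,0,0} = 2
G(5) = mex{1,1,0,0} = 2
G(6) = mex{2,1,1,0} = 3
G(7) = mex{2,2,1,1} = 0
G(8) = mex{3,2,2,1} = 0
G(9) = mex{0,3,2,2} = 1
G(10) = mex{0,0,3,2} = 1
G(11) = mex{1,0,0,3,0} = 2
G(12) = mex{1,1,0,0,0} = 2
G(13) = mex{2,1,1,0,1} = 3
G(14) = mex{2,2,1,1,1} = 0
G(15) = mex{3,2,2,1,2} = 0
G(16) = mex{0,3,2,2,2} = 1
G(17) = mex{0,0,3,2,3} = 1
G(18) = mex{1,0,0,3,0} = 2
G(19) = mex{1,1,0,0,0} = 2
G(20) = mex{2,1,1,0,1} = 3
G(21) = mex{2,2,1,1,1} = 0
G(22) = mex{3,2,2,1,2} = 0
G(23) = mex{0,3,2,2,2} = 1
G(24) = mex{0,0,3,2,3} = 1

1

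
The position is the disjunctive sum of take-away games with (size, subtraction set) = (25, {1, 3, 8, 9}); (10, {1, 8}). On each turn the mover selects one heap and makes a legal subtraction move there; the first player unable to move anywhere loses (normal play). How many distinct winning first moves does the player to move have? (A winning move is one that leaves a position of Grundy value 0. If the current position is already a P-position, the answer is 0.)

1

Heap A, S = {1, 3, 8, 9}:
n :  0  1  2  3  4  5  6  7  8  9 10 11 12 13 14 15 16 17 18 19 20 21 22 23 24 25
G :  0  1  0  1  0  1  0  1  2  3  2  3  2  3  2  3  0  1  0  1  0  1  0  1  2  3
G_A(25) = 3.
Heap B, S = {1, 8}:
n :  0  1  2  3  4  5  6  7  8  9 10
G :  0  1  0  1  0  1  0  1  2  0  1
G_B(10) = 1.
Combined Grundy value = 3 ⊕ 1 = 2.
A winning move leaves total XOR = 0, i.e. changes one component's Grundy value g to g ⊕ X where X is the current total.
Heap A: need g' = 3⊕2 = 1. Options: 25−1→G=2, 25−3→G=0, 25−8→G=1, 25−9→G=0. Hits: 1.
Heap B: need g' = 1⊕2 = 3. Options: 10−1→G=0, 10−8→G=0. Hits: 0.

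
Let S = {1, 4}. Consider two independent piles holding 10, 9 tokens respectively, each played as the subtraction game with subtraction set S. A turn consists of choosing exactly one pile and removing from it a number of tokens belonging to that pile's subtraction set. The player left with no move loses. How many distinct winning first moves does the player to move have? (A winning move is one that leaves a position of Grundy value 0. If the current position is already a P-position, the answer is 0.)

2

All piles use S = {1, 4}:
n :  0  1  2  3  4  5  6  7  8  9 10
G :  0  1  0  1  2  0  1  0  1  2  0
Pile A: G(10) = 0.
Pile B: G(9) = 2.
Combined Grundy value = 0 ⊕ 2 = 2.
A winning move leaves total XOR = 0, i.e. changes one component's Grundy value g to g ⊕ X where X is the current total.
Pile A: need g' = 0⊕2 = 2. Options: 10−1→G=2, 10−4→G=1. Hits: 1.
Pile B: need g' = 2⊕2 = 0. Options: 9−1→G=1, 9−4→G=0. Hits: 1.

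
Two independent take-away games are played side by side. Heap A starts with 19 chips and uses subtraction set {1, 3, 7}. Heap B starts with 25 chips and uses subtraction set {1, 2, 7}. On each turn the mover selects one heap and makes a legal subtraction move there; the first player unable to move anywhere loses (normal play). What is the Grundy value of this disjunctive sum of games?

0

Heap A, S = {1, 3, 7}:
G(0) = 0
G(1) = mex{0} = 1
G(2) = mex{1} = 0
G(3) = mex{0,0} = 1
G(4) = mex{1,1} = 0
G(5) = mex{0,0} = 1
G(6) = mex{1,1} = 0
G(7) = mex{0,0,0} = 1
G(8) = mex{1,1,1} = 0
G(9) = mex{0,0,0} = 1
G(10) = mex{1,1,1} = 0
G(11) = mex{0,0,0} = 1
G(12) = mex{1,1,1} = 0
G(13) = mex{0,0,0} = 1
G(14) = mex{1,1,1} = 0
G(15) = mex{0,0,0} = 1
G(16) = mex{1,1,1} = 0
G(17) = mex{0,0,0} = 1
G(18) = mex{1,1,1} = 0
G(19) = mex{0,0,0} = 1
G_A(19) = 1.
Heap B, S = {1, 2, 7}:
n :  0  1  2  3  4  5  6  7  8  9 10 11 12 13 14 15 16 17 18 19 20 21 22 23 24 25
G :  0  1  2  0  1  2  0  1  2  0  1  2  0  1  2  0  1  2  0  1  2  0  1  2  0  1
G_B(25) = 1.
Combined Grundy value = 1 ⊕ 1 = 0.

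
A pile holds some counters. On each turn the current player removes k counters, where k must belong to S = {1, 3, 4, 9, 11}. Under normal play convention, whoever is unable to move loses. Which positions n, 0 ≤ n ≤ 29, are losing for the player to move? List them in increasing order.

G(0) = 0
G(1) = mex{0} = 1
G(2) = mex{1} = 0
G(3) = mex{0,0} = 1
G(4) = mex{1,1,0} = 2
G(5) = mex{2,0,1} = 3
G(6) = mex{3,1,0} = 2
G(7) = mex{2,2,1} = 0
G(8) = mex{0,3,2} = 1
G(9) = mex{1,2,3,0} = 4
G(10) = mex{4,0,2,1} = 3
G(11) = mex{3,1,0,0,0} = 2
G(12) = mex{2,4,1,1,1} = 0
G(13) = mex{0,3,4,2,0} = 1
G(14) = mex{1,2,3,3,1} = 0
G(15) = mex{0,0,2,2,2} = 1
G(16) = mex{1,1,0,0,3} = 2
G(17) = mex{2,0,1,1,2} = 3
G(18) = mex{3,1,0,4,0} = 2
G(19) = mex{2,2,1,3,1} = 0
G(20) = mex{0,3,2,2,4} = 1
G(21) = mex{1,2,3,0,3} = 4
G(22) = mex{4,0,2,1,2} = 3
G(23) = mex{3,1,0,0,0} = 2
G(24) = mex{2,4,1,1,1} = 0
G(25) = mex{0,3,4,2,0} = 1
G(26) = mex{1,2,3,3,1} = 0
G(27) = mex{0,0,2,2,2} = 1
G(28) = mex{1,1,0,0,3} = 2
G(29) = mex{2,0,1,1,2} = 3
P-positions are exactly the n with G(n) = 0.

0, 2, 7, 12, 14, 19, 24, 26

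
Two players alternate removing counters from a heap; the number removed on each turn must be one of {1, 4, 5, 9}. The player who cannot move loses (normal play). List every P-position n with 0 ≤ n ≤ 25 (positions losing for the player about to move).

0, 2, 8, 10, 16, 18, 24

G(0) = 0
G(1) = mex{0} = 1
G(2) = mex{1} = 0
G(3) = mex{0} = 1
G(4) = mex{1,0} = 2
G(5) = mex{2,1,0} = 3
G(6) = mex{3,0,1} = 2
G(7) = mex{2,1,0} = 3
G(8) = mex{3,2,1} = 0
G(9) = mex{0,3,2,0} = 1
G(10) = mex{1,2,3,1} = 0
G(11) = mex{0,3,2,0} = 1
G(12) = mex{1,0,3,1} = 2
G(13) = mex{2,1,0,2} = 3
G(14) = mex{3,0,1,3} = 2
G(15) = mex{2,1,0,2} = 3
G(16) = mex{3,2,1,3} = 0
G(17) = mex{0,3,2,0} = 1
G(18) = mex{1,2,3,1} = 0
G(19) = mex{0,3,2,0} = 1
G(20) = mex{1,0,3,1} = 2
G(21) = mex{2,1,0,2} = 3
G(22) = mex{3,0,1,3} = 2
G(23) = mex{2,1,0,2} = 3
G(24) = mex{3,2,1,3} = 0
G(25) = mex{0,3,2,0} = 1
P-positions are exactly the n with G(n) = 0.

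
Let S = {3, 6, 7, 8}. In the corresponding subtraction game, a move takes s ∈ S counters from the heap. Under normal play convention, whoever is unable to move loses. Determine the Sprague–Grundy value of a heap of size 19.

n :  0  1  2  3  4  5  6  7  8  9 10 11 12 13 14 15 16 17 18 19
G :  0  0  0  1  1  1  2  2  2  3  3  0  0  0  1  1  1  2  2  2

2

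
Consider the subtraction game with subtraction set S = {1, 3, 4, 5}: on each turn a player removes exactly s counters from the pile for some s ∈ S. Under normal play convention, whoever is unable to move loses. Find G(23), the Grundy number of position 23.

G(0) = 0
G(1) = mex{0} = 1
G(2) = mex{1} = 0
G(3) = mex{0,0} = 1
G(4) = mex{1,1,0} = 2
G(5) = mex{2,0,1,0} = 3
G(6) = mex{3,1,0,1} = 2
G(7) = mex{2,2,1,0} = 3
G(8) = mex{3,3,2,1} = 0
G(9) = mex{0,2,3,2} = 1
G(10) = mex{1,3,2,3} = 0
G(11) = mex{0,0,3,2} = 1
G(12) = mex{1,1,0,3} = 2
G(13) = mex{2,0,1,0} = 3
G(14) = mex{3,1,0,1} = 2
G(15) = mex{2,2,1,0} = 3
G(16) = mex{3,3,2,1} = 0
G(17) = mex{0,2,3,2} = 1
G(18) = mex{1,3,2,3} = 0
G(19) = mex{0,0,3,2} = 1
G(20) = mex{1,1,0,3} = 2
G(21) = mex{2,0,1,0} = 3
G(22) = mex{3,1,0,1} = 2
G(23) = mex{2,2,1,0} = 3

3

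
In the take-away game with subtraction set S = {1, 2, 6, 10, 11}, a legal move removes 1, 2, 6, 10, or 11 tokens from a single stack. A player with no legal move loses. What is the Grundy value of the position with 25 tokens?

n :  0  1  2  3  4  5  6  7  8  9 10 11 12 13 14 15 16 17 18 19 20 21 22 23 24 25
G :  0  1  2  0  1  2  3  0  1  2  3  4  0  1  2  0  1  2  3  0  1  2  3  4  0  1

1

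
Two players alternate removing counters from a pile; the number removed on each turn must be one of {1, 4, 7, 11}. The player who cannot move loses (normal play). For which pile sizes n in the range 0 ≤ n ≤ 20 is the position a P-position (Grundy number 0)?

0, 2, 5, 8, 10, 18, 20

G(0) = 0
G(1) = mex{0} = 1
G(2) = mex{1} = 0
G(3) = mex{0} = 1
G(4) = mex{1,0} = 2
G(5) = mex{2,1} = 0
G(6) = mex{0,0} = 1
G(7) = mex{1,1,0} = 2
G(8) = mex{2,2,1} = 0
G(9) = mex{0,0,0} = 1
G(10) = mex{1,1,1} = 0
G(11) = mex{0,2,2,0} = 1
G(12) = mex{1,0,0,1} = 2
G(13) = mex{2,1,1,0} = 3
G(14) = mex{3,0,2,1} = 4
G(15) = mex{4,1,0,2} = 3
G(16) = mex{3,2,1,0} = 4
G(17) = mex{4,3,0,1} = 2
G(18) = mex{2,4,1,2} = 0
G(19) = mex{0,3,2,0} = 1
G(20) = mex{1,4,3,1} = 0
P-positions are exactly the n with G(n) = 0.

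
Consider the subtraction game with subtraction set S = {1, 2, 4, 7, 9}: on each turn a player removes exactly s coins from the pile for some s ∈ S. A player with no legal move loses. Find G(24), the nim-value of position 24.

G(0) = 0
G(1) = mex{0} = 1
G(2) = mex{1,0} = 2
G(3) = mex{2,1} = 0
G(4) = mex{0,2,0} = 1
G(5) = mex{1,0,1} = 2
G(6) = mex{2,1,2} = 0
G(7) = mex{0,2,0,0} = 1
G(8) = mex{1,0,1,1} = 2
G(9) = mex{2,1,2,2,0} = 3
G(10) = mex{3,2,0,0,1} = 4
G(11) = mex{4,3,1,1,2} = 0
G(12) = mex{0,4,2,2,0} = 1
G(13) = mex{1,0,3,0,1} = 2
G(14) = mex{2,1,4,1,2} = 0
G(15) = mex{0,2,0,2,0} = 1
G(16) = mex{1,0,1,3,1} = 2
G(17) = mex{2,1,2,4,2} = 0
G(18) = mex{0,2,0,0,3} = 1
G(19) = mex{1,0,1,1,4} = 2
G(20) = mex{2,1,2,2,0} = 3
G(21) = mex{3,2,0,0,1} = 4
G(22) = mex{4,3,1,1,2} = 0
G(23) = mex{0,4,2,2,0} = 1
G(24) = mex{1,0,3,0,1} = 2

2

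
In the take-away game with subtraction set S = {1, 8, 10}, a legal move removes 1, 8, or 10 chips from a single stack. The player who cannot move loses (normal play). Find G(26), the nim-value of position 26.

n :  0  1  2  3  4  5  6  7  8  9 10 11 12 13 14 15 16 17 18 19 20 21 22 23 24 25 26
G :  0  1  0  1  0  1  0  1  2  0  1  0  1  0  1  0  1  2  0  1  0  1  0  1  0  1  2

2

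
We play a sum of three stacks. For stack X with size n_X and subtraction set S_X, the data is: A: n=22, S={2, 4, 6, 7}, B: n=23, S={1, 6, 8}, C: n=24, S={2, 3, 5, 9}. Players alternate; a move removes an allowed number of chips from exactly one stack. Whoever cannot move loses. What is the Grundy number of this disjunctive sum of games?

Stack A, S = {2, 4, 6, 7}:
n :  0  1  2  3  4  5  6  7  8  9 10 11 12 13 14 15 16 17 18 19 20 21 22
G :  0  0  1  1  2  2  3  3  4  0  0  1  1  2  2  3  3  4  0  0  1  1  2
G_A(22) = 2.
Stack B, S = {1, 6, 8}:
n :  0  1  2  3  4  5  6  7  8  9 10 11 12 13 14 15 16 17 18 19 20 21 22 23
G :  0  1  0  1  0  1  2  0  1  0  1  0  1  2  0  1  0  1  0  1  2  0  1  0
G_B(23) = 0.
Stack C, S = {2, 3, 5, 9}:
G(0) = 0
G(1) = mex{} = 0
G(2) = mex{0} = 1
G(3) = mex{0,0} = 1
G(4) = mex{1,0} = 2
G(5) = mex{1,1,0} = 2
G(6) = mex{2,1,0} = 3
G(7) = mex{2,2,1} = 0
G(8) = mex{3,2,1} = 0
G(9) = mex{0,3,2,0} = 1
G(10) = mex{0,0,2,0} = 1
G(11) = mex{1,0,3,1} = 2
G(12) = mex{1,1,0,1} = 2
G(13) = mex{2,1,0,2} = 3
G(14) = mex{2,2,1,2} = 0
G(15) = mex{3,2,1,3} = 0
G(16) = mex{0,3,2,0} = 1
G(17) = mex{0,0,2,0} = 1
G(18) = mex{1,0,3,1} = 2
G(19) = mex{1,1,0,1} = 2
G(20) = mex{2,1,0,2} = 3
G(21) = mex{2,2,1,2} = 0
G(22) = mex{3,2,1,3} = 0
G(23) = mex{0,3,2,0} = 1
G(24) = mex{0,0,2,0} = 1
G_C(24) = 1.
Combined Grundy value = 2 ⊕ 0 ⊕ 1 = 3.

3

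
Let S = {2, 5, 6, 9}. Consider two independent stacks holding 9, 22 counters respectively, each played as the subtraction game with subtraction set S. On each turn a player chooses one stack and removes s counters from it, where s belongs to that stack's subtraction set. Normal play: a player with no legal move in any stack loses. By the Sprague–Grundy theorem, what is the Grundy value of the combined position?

All stacks use S = {2, 5, 6, 9}:
G(0) = 0
G(1) = mex{} = 0
G(2) = mex{0} = 1
G(3) = mex{0} = 1
G(4) = mex{1} = 0
G(5) = mex{1,0} = 2
G(6) = mex{0,0,0} = 1
G(7) = mex{2,1,0} = 3
G(8) = mex{1,1,1} = 0
G(9) = mex{3,0,1,0} = 2
G(10) = mex{0,2,0,0} = 1
G(11) = mex{2,1,2,1} = 0
G(12) = mex{1,3,1,1} = 0
G(13) = mex{0,0,3,0} = 1
G(14) = mex{0,2,0,2} = 1
G(15) = mex{1,1,2,1} = 0
G(16) = mex{1,0,1,3} = 2
G(17) = mex{0,0,0,0} = 1
G(18) = mex{2,1,0,2} = 3
G(19) = mex{1,1,1,1} = 0
G(20) = mex{3,0,1,0} = 2
G(21) = mex{0,2,0,0} = 1
G(22) = mex{2,1,2,1} = 0
Stack A: G(9) = 2.
Stack B: G(22) = 0.
Combined Grundy value = 2 ⊕ 0 = 2.

2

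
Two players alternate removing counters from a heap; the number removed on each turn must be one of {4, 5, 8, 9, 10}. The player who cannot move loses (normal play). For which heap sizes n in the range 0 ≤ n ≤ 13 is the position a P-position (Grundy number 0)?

n :  0  1  2  3  4  5  6  7  8  9 10 11 12 13
G :  0  0  0  0  1  1  1  1  2  2  2  2  3  3
P-positions are exactly the n with G(n) = 0.

0, 1, 2, 3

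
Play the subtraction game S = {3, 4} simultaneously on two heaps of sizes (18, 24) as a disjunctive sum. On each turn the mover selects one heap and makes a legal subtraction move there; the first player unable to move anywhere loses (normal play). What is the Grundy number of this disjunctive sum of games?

0

All heaps use S = {3, 4}:
G(0) = 0
G(1) = mex{} = 0
G(2) = mex{} = 0
G(3) = mex{0} = 1
G(4) = mex{0,0} = 1
G(5) = mex{0,0} = 1
G(6) = mex{1,0} = 2
G(7) = mex{1,1} = 0
G(8) = mex{1,1} = 0
G(9) = mex{2,1} = 0
G(10) = mex{0,2} = 1
G(11) = mex{0,0} = 1
G(12) = mex{0,0} = 1
G(13) = mex{1,0} = 2
G(14) = mex{1,1} = 0
G(15) = mex{1,1} = 0
G(16) = mex{2,1} = 0
G(17) = mex{0,2} = 1
G(18) = mex{0,0} = 1
G(19) = mex{0,0} = 1
G(20) = mex{1,0} = 2
G(21) = mex{1,1} = 0
G(22) = mex{1,1} = 0
G(23) = mex{2,1} = 0
G(24) = mex{0,2} = 1
Heap A: G(18) = 1.
Heap B: G(24) = 1.
Combined Grundy value = 1 ⊕ 1 = 0.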